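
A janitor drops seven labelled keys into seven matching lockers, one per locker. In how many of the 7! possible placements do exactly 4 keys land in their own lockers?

Choose which 4 of the 7 are fixed: C(7,4) = 35.
The other 3 form a derangement: !3 = 2.
Total: 35 × 2 = 70.

70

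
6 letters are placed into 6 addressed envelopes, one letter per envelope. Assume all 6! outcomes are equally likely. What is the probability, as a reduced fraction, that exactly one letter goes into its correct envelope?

Favorable outcomes: C(6,1)·!5 = 6·44 = 264.
Total outcomes: 6! = 720.
Probability = 264/720 = 11/30.

11/30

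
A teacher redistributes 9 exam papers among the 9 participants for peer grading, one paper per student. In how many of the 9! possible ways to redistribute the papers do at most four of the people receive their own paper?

361541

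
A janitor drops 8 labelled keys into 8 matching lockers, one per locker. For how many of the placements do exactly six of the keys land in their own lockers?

28

Choose which 6 of the 8 are fixed: C(8,6) = 28.
The remaining 2 must be deranged: !2 = 1.
Total: 28 × 1 = 28.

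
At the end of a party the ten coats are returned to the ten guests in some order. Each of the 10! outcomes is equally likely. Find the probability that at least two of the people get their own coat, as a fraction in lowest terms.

958879/3628800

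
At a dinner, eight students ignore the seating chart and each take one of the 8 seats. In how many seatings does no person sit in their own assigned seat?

14833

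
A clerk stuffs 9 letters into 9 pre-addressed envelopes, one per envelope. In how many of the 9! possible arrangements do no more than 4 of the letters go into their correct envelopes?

361541

Sum C(9,i)·!(9-i) for i = 0..4:
  i=0: C(9,0)·!9 = 1·133496 = 133496
  i=1: C(9,1)·!8 = 9·14833 = 133497
  i=2: C(9,2)·!7 = 36·1854 = 66744
  i=3: C(9,3)·!6 = 84·265 = 22260
  i=4: C(9,4)·!5 = 126·44 = 5544
Total = 361541.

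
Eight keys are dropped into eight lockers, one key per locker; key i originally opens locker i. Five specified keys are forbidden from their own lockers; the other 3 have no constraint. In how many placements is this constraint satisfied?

Inclusion-exclusion on the 5 forbidden self-matches:
Σ_{j=0}^{5} (-1)^j C(5,j)(8-j)!
= C(5,0)·8! - C(5,1)·7! + C(5,2)·6! - C(5,3)·5! + C(5,4)·4! - C(5,5)·3!
= 40320 - 25200 + 7200 - 1200 + 120 - 6
= 21234

21234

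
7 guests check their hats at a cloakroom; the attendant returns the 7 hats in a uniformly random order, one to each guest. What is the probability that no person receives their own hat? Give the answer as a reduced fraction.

103/280

Favorable outcomes: !7 = 1854.
Total outcomes: 7! = 5040.
Probability = 1854/5040 = 103/280.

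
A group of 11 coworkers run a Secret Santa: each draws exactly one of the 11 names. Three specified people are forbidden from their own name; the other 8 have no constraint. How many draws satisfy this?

30078720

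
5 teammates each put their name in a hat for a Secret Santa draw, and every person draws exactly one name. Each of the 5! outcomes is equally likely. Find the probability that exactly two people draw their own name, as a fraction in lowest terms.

Favorable outcomes: C(5,2)·!3 = 10·2 = 20.
Total outcomes: 5! = 120.
Probability = 20/120 = 1/6.

1/6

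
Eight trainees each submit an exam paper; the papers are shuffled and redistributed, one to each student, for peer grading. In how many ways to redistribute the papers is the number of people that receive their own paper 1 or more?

25487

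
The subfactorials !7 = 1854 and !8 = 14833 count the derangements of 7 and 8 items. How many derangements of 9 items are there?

133496

!9 = (9-1)·(!8 + !7) = 8·(14833 + 1854) = 8·16687 = 133496.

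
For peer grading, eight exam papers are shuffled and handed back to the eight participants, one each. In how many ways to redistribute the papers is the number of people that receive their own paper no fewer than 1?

Sum C(8,i)·!(8-i) for i = 1..8:
  i=1: C(8,1)·!7 = 8·1854 = 14832
  i=2: C(8,2)·!6 = 28·265 = 7420
  i=3: C(8,3)·!5 = 56·44 = 2464
  i=4: C(8,4)·!4 = 70·9 = 630
  i=5: C(8,5)·!3 = 56·2 = 112
  i=6: C(8,6)·!2 = 28·1 = 28
  i=7: C(8,7)·!1 = 8·0 = 0
  i=8: C(8,8)·!0 = 1·1 = 1
Total = 25487.

25487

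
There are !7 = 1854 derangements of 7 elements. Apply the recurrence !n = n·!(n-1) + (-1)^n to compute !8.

14833

!8 = 8·1854 + 1 = 14833.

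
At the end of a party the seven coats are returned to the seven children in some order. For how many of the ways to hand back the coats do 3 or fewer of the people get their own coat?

Sum C(7,i)·!(7-i) for i = 0..3:
  i=0: C(7,0)·!7 = 1·1854 = 1854
  i=1: C(7,1)·!6 = 7·265 = 1855
  i=2: C(7,2)·!5 = 21·44 = 924
  i=3: C(7,3)·!4 = 35·9 = 315
Total = 4948.

4948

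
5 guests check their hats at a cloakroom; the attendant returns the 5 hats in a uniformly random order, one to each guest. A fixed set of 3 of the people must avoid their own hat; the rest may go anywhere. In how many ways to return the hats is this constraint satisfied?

64

Let A_j be the event that the j-th constrained one is fixed. By inclusion-exclusion over the 3 events:
Σ_{j=0}^{3} (-1)^j C(3,j)(5-j)!
= C(3,0)·5! - C(3,1)·4! + C(3,2)·3! - C(3,3)·2!
= 120 - 72 + 18 - 2
= 64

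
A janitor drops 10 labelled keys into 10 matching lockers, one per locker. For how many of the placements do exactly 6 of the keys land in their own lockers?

Choose which 6 of the 10 are fixed: C(10,6) = 210.
The other 4 form a derangement: !4 = 9.
Total: 210 × 9 = 1890.

1890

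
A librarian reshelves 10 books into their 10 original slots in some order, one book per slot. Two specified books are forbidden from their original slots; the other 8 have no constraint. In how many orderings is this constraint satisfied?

2943360

Inclusion-exclusion on the 2 forbidden self-matches:
Σ_{j=0}^{2} (-1)^j C(2,j)(10-j)!
= C(2,0)·10! - C(2,1)·9! + C(2,2)·8!
= 3628800 - 725760 + 40320
= 2943360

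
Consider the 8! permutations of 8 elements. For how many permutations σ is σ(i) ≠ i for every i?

14833

By inclusion-exclusion, !8 = Σ (-1)^k · 8!/k! for k=0..8
= 8! - 8!/1! + 8!/2! - 8!/3! + 8!/4! - 8!/5! + 8!/6! - 8!/7! + 8!/8!
= 40320 - 40320 + 20160 - 6720 + 1680 - 336 + 56 - 8 + 1
= 14833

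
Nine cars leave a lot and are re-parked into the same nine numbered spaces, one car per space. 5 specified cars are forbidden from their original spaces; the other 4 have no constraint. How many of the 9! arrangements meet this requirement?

205056

Let A_j be the event that the j-th constrained one is fixed. By inclusion-exclusion over the 5 events:
Σ_{j=0}^{5} (-1)^j C(5,j)(9-j)!
= C(5,0)·9! - C(5,1)·8! + C(5,2)·7! - C(5,3)·6! + C(5,4)·5! - C(5,5)·4!
= 362880 - 201600 + 50400 - 7200 + 600 - 24
= 205056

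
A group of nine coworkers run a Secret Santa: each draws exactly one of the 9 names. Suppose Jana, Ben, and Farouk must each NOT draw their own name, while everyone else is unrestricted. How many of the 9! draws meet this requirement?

Inclusion-exclusion on the 3 forbidden self-matches:
Σ_{j=0}^{3} (-1)^j C(3,j)(9-j)!
= C(3,0)·9! - C(3,1)·8! + C(3,2)·7! - C(3,3)·6!
= 362880 - 120960 + 15120 - 720
= 256320

256320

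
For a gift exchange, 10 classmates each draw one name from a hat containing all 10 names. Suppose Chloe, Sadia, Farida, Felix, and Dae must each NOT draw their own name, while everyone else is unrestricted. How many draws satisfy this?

2170680

Let A_j be the event that the j-th constrained one is fixed. By inclusion-exclusion over the 5 events:
Σ_{j=0}^{5} (-1)^j C(5,j)(10-j)!
= C(5,0)·10! - C(5,1)·9! + C(5,2)·8! - C(5,3)·7! + C(5,4)·6! - C(5,5)·5!
= 3628800 - 1814400 + 403200 - 50400 + 3600 - 120
= 2170680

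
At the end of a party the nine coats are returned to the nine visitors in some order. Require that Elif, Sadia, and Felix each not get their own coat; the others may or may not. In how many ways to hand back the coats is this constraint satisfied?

256320

Inclusion-exclusion on the 3 forbidden self-matches:
Σ_{j=0}^{3} (-1)^j C(3,j)(9-j)!
= C(3,0)·9! - C(3,1)·8! + C(3,2)·7! - C(3,3)·6!
= 362880 - 120960 + 15120 - 720
= 256320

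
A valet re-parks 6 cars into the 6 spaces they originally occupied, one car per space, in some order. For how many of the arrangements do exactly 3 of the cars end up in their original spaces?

Pick the 3 fixed positions: C(6,3) = 20 ways.
The remaining 3 must be deranged: !3 = 2.
Total: 20 × 2 = 40.

40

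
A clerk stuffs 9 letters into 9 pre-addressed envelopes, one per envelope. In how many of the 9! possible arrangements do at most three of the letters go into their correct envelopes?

Sum C(9,i)·!(9-i) for i = 0..3:
  i=0: C(9,0)·!9 = 1·133496 = 133496
  i=1: C(9,1)·!8 = 9·14833 = 133497
  i=2: C(9,2)·!7 = 36·1854 = 66744
  i=3: C(9,3)·!6 = 84·265 = 22260
Total = 355997.

355997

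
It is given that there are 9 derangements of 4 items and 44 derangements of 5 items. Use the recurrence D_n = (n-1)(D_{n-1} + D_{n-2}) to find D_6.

265

D_6 = (6-1)·(D_5 + D_4) = 5·(44 + 9) = 5·53 = 265.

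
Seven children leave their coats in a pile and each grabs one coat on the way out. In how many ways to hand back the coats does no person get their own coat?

1854

Recurrence: !7 = 7·!6 + (-1)^7.
!7 = 7·265 - 1 = 1854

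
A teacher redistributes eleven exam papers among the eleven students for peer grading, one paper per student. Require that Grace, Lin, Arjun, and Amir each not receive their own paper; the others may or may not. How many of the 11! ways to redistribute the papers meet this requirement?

Inclusion-exclusion on the 4 forbidden self-matches:
Σ_{j=0}^{4} (-1)^j C(4,j)(11-j)!
= C(4,0)·11! - C(4,1)·10! + C(4,2)·9! - C(4,3)·8! + C(4,4)·7!
= 39916800 - 14515200 + 2177280 - 161280 + 5040
= 27422640

27422640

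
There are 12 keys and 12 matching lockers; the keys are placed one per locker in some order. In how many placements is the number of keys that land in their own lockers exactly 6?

244860

Pick the 6 fixed positions: C(12,6) = 924 ways.
The other 6 form a derangement: !6 = 265.
Total: 924 × 265 = 244860.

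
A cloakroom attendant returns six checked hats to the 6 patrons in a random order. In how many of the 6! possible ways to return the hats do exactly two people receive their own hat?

Pick the 2 fixed positions: C(6,2) = 15 ways.
The remaining 4 must be deranged: !4 = 9.
Total: 15 × 9 = 135.

135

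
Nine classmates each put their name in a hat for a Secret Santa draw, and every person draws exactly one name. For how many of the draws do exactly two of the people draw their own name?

Choose which 2 of the 9 are fixed: C(9,2) = 36.
The other 7 form a derangement: !7 = 1854.
Total: 36 × 1854 = 66744.

66744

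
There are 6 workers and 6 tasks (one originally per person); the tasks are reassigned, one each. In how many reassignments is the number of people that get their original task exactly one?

264

Pick the single fixed position: C(6,1) = 6 ways.
The other 5 form a derangement: !5 = 44.
Total: 6 × 44 = 264.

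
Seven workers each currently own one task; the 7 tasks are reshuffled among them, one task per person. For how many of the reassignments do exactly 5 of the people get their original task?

21

Choose which 5 of the 7 are fixed: C(7,5) = 21.
The other 2 form a derangement: !2 = 1.
Total: 21 × 1 = 21.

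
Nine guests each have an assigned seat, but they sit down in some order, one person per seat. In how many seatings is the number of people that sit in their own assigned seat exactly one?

133497

Choose which one of the 9 is fixed: C(9,1) = 9.
The other 8 form a derangement: !8 = 14833.
Total: 9 × 14833 = 133497.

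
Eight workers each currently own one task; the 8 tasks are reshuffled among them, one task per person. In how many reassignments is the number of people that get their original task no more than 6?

# with exactly i fixed is C(8,i)·!(8-i); sum over i=0..6:
  i=0: C(8,0)·!8 = 1·14833 = 14833
  i=1: C(8,1)·!7 = 8·1854 = 14832
  i=2: C(8,2)·!6 = 28·265 = 7420
  i=3: C(8,3)·!5 = 56·44 = 2464
  i=4: C(8,4)·!4 = 70·9 = 630
  i=5: C(8,5)·!3 = 56·2 = 112
  i=6: C(8,6)·!2 = 28·1 = 28
Total = 40319.

40319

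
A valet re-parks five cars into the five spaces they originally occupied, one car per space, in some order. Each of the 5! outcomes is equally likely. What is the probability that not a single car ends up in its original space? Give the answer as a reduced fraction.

11/30

Favorable outcomes: !5 = 44.
Total outcomes: 5! = 120.
Probability = 44/120 = 11/30.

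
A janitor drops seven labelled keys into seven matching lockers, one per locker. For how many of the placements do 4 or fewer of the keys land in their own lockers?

5018

# with exactly i fixed is C(7,i)·!(7-i); sum over i=0..4:
  i=0: C(7,0)·!7 = 1·1854 = 1854
  i=1: C(7,1)·!6 = 7·265 = 1855
  i=2: C(7,2)·!5 = 21·44 = 924
  i=3: C(7,3)·!4 = 35·9 = 315
  i=4: C(7,4)·!3 = 35·2 = 70
Total = 5018.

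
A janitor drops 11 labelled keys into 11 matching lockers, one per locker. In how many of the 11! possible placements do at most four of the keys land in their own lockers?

39770686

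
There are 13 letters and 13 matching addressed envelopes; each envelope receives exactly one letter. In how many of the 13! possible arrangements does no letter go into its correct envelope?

2290792932

Recurrence: !13 = 13·!12 + (-1)^13.
!13 = 13·176214841 - 1 = 2290792932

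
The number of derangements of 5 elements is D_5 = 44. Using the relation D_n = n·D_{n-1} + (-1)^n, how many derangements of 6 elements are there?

D_6 = 6·44 + 1 = 265.

265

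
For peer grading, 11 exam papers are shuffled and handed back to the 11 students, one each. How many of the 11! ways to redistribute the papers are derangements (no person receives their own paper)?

14684570

Recurrence: !11 = 10·(!10 + !9).
!11 = 10·(1334961 + 133496) = 10·1468457 = 14684570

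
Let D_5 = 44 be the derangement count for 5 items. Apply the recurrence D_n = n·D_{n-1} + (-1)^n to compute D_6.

D_6 = 6·44 + 1 = 265.

265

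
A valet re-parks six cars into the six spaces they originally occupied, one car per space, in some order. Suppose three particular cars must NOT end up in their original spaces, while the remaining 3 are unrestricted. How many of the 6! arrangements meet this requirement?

426

Inclusion-exclusion on the 3 forbidden self-matches:
Σ_{j=0}^{3} (-1)^j C(3,j)(6-j)!
= C(3,0)·6! - C(3,1)·5! + C(3,2)·4! - C(3,3)·3!
= 720 - 360 + 72 - 6
= 426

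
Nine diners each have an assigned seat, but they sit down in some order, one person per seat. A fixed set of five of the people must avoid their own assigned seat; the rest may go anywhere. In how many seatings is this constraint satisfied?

Inclusion-exclusion on the 5 forbidden self-matches:
Σ_{j=0}^{5} (-1)^j C(5,j)(9-j)!
= C(5,0)·9! - C(5,1)·8! + C(5,2)·7! - C(5,3)·6! + C(5,4)·5! - C(5,5)·4!
= 362880 - 201600 + 50400 - 7200 + 600 - 24
= 205056

205056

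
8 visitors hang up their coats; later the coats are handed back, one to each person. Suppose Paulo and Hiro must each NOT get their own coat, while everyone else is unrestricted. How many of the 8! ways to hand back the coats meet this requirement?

30960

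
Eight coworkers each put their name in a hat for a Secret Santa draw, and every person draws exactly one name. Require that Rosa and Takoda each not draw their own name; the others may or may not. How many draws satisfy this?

30960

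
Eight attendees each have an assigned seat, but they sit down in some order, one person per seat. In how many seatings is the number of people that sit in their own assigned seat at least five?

# with exactly i fixed is C(8,i)·!(8-i); sum over i=5..8:
  i=5: C(8,5)·!3 = 56·2 = 112
  i=6: C(8,6)·!2 = 28·1 = 28
  i=7: C(8,7)·!1 = 8·0 = 0
  i=8: C(8,8)·!0 = 1·1 = 1
Total = 141.

141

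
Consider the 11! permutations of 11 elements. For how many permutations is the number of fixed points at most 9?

39916799

Sum C(11,i)·!(11-i) for i = 0..9:
  i=0: C(11,0)·!11 = 1·14684570 = 14684570
  i=1: C(11,1)·!10 = 11·1334961 = 14684571
  i=2: C(11,2)·!9 = 55·133496 = 7342280
  i=3: C(11,3)·!8 = 165·14833 = 2447445
  i=4: C(11,4)·!7 = 330·1854 = 611820
  i=5: C(11,5)·!6 = 462·265 = 122430
  i=6: C(11,6)·!5 = 462·44 = 20328
  i=7: C(11,7)·!4 = 330·9 = 2970
  i=8: C(11,8)·!3 = 165·2 = 330
  i=9: C(11,9)·!2 = 55·1 = 55
Total = 39916799.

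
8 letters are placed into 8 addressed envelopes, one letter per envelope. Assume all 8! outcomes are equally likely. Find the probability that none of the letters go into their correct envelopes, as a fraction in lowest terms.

Favorable outcomes: !8 = 14833.
Total outcomes: 8! = 40320.
Probability = 14833/40320 = 2119/5760.

2119/5760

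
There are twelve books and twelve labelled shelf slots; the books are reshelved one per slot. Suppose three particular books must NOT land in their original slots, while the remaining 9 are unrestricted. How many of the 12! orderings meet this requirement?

Inclusion-exclusion on the 3 forbidden self-matches:
Σ_{j=0}^{3} (-1)^j C(3,j)(12-j)!
= C(3,0)·12! - C(3,1)·11! + C(3,2)·10! - C(3,3)·9!
= 479001600 - 119750400 + 10886400 - 362880
= 369774720

369774720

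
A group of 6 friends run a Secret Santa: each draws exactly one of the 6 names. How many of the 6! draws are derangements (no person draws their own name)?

265

Recurrence: !6 = 5·(!5 + !4).
!6 = 5·(44 + 9) = 5·53 = 265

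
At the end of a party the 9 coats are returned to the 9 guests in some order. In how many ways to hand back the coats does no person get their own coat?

!9 is the nearest integer to 9!/e.
9! = 362880, and 362880/e ≈ 133496.09, so !9 = 133496.

133496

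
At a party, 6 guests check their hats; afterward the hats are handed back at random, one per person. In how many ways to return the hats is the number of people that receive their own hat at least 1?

455

Sum C(6,i)·!(6-i) for i = 1..6:
  i=1: C(6,1)·!5 = 6·44 = 264
  i=2: C(6,2)·!4 = 15·9 = 135
  i=3: C(6,3)·!3 = 20·2 = 40
  i=4: C(6,4)·!2 = 15·1 = 15
  i=5: C(6,5)·!1 = 6·0 = 0
  i=6: C(6,6)·!0 = 1·1 = 1
Total = 455.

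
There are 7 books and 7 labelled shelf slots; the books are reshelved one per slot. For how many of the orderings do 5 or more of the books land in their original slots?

22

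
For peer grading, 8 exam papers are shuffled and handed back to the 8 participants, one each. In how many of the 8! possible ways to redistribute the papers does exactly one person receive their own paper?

14832

Pick the single fixed position: C(8,1) = 8 ways.
The other 7 form a derangement: !7 = 1854.
Total: 8 × 1854 = 14832.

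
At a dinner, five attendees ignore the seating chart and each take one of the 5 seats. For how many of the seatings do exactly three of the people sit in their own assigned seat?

10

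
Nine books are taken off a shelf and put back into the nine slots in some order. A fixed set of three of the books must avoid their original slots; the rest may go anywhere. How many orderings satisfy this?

256320

Inclusion-exclusion on the 3 forbidden self-matches:
Σ_{j=0}^{3} (-1)^j C(3,j)(9-j)!
= C(3,0)·9! - C(3,1)·8! + C(3,2)·7! - C(3,3)·6!
= 362880 - 120960 + 15120 - 720
= 256320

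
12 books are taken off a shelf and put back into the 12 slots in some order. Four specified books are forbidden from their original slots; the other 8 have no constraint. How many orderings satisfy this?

339696000

Inclusion-exclusion on the 4 forbidden self-matches:
Σ_{j=0}^{4} (-1)^j C(4,j)(12-j)!
= C(4,0)·12! - C(4,1)·11! + C(4,2)·10! - C(4,3)·9! + C(4,4)·8!
= 479001600 - 159667200 + 21772800 - 1451520 + 40320
= 339696000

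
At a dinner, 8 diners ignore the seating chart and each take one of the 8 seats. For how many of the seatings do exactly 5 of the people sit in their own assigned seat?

112

Pick the 5 fixed positions: C(8,5) = 56 ways.
The remaining 3 must be deranged: !3 = 2.
Total: 56 × 2 = 112.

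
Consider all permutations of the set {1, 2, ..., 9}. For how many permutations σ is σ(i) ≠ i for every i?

133496

The number of derangements of 9 is !9 = Σ_{k=0}^{9} (-1)^k·9!/k!
= 9! - 9!/1! + 9!/2! - 9!/3! + 9!/4! - 9!/5! + 9!/6! - 9!/7! + 9!/8! - 9!/9!
= 362880 - 362880 + 181440 - 60480 + 15120 - 3024 + 504 - 72 + 9 - 1
= 133496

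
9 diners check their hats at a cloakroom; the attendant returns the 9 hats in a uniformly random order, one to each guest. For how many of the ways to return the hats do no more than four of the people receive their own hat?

Sum C(9,i)·!(9-i) for i = 0..4:
  i=0: C(9,0)·!9 = 1·133496 = 133496
  i=1: C(9,1)·!8 = 9·14833 = 133497
  i=2: C(9,2)·!7 = 36·1854 = 66744
  i=3: C(9,3)·!6 = 84·265 = 22260
  i=4: C(9,4)·!5 = 126·44 = 5544
Total = 361541.

361541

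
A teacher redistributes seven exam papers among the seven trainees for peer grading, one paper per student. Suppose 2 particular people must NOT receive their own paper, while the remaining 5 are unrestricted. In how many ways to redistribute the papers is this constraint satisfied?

3720

Let A_j be the event that the j-th constrained one is fixed. By inclusion-exclusion over the 2 events:
Σ_{j=0}^{2} (-1)^j C(2,j)(7-j)!
= C(2,0)·7! - C(2,1)·6! + C(2,2)·5!
= 5040 - 1440 + 120
= 3720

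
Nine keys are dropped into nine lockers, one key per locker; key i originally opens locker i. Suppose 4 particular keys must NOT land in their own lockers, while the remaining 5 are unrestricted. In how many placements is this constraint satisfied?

229080

Let A_j be the event that the j-th constrained one is fixed. By inclusion-exclusion over the 4 events:
Σ_{j=0}^{4} (-1)^j C(4,j)(9-j)!
= C(4,0)·9! - C(4,1)·8! + C(4,2)·7! - C(4,3)·6! + C(4,4)·5!
= 362880 - 161280 + 30240 - 2880 + 120
= 229080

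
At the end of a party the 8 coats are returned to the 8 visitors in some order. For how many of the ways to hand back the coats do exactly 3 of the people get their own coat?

Pick the 3 fixed positions: C(8,3) = 56 ways.
The remaining 5 must be deranged: !5 = 44.
Total: 56 × 44 = 2464.

2464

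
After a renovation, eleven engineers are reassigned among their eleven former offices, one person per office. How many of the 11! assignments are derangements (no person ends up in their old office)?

By inclusion-exclusion, !11 = Σ (-1)^k · 11!/k! for k=0..11
= 11! - 11!/1! + 11!/2! - 11!/3! + 11!/4! - 11!/5! + 11!/6! - 11!/7! + 11!/8! - 11!/9! + 11!/10! - 11!/11!
= 39916800 - 39916800 + 19958400 - 6652800 + 1663200 - 332640 + 55440 - 7920 + 990 - 110 + 11 - 1
= 14684570

14684570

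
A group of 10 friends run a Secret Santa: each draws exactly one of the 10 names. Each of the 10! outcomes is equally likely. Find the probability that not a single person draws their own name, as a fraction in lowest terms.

16481/44800

Favorable outcomes: !10 = 1334961.
Total outcomes: 10! = 3628800.
Probability = 1334961/3628800 = 16481/44800.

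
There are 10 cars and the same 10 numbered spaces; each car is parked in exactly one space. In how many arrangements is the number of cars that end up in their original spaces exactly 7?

240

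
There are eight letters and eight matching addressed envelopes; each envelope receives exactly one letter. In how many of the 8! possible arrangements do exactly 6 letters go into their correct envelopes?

Choose which 6 of the 8 are fixed: C(8,6) = 28.
The other 2 form a derangement: !2 = 1.
Total: 28 × 1 = 28.

28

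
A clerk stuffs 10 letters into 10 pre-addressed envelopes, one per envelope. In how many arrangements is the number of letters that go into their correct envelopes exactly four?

55650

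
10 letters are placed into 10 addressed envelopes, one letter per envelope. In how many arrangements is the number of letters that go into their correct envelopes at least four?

68914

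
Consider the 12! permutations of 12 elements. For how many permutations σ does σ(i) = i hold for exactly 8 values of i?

Choose which 8 of the 12 are fixed: C(12,8) = 495.
The other 4 form a derangement: !4 = 9.
Total: 495 × 9 = 4455.

4455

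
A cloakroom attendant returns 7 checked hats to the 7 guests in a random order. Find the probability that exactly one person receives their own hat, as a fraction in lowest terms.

Favorable outcomes: C(7,1)·!6 = 7·265 = 1855.
Total outcomes: 7! = 5040.
Probability = 1855/5040 = 53/144.

53/144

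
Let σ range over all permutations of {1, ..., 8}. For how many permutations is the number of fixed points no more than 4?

40179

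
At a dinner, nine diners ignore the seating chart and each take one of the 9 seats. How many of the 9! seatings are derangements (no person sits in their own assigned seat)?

133496

!9 = 9! · Σ_{k=0}^{9} (-1)^k/k!
= 9! - 9!/1! + 9!/2! - 9!/3! + 9!/4! - 9!/5! + 9!/6! - 9!/7! + 9!/8! - 9!/9!
= 362880 - 362880 + 181440 - 60480 + 15120 - 3024 + 504 - 72 + 9 - 1
= 133496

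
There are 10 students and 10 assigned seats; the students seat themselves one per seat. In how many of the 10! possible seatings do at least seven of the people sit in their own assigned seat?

# with exactly i fixed is C(10,i)·!(10-i); sum over i=7..10:
  i=7: C(10,7)·!3 = 120·2 = 240
  i=8: C(10,8)·!2 = 45·1 = 45
  i=9: C(10,9)·!1 = 10·0 = 0
  i=10: C(10,10)·!0 = 1·1 = 1
Total = 286.

286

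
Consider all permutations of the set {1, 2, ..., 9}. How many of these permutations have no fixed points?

133496

!9 = 9! · Σ_{k=0}^{9} (-1)^k/k!
= 9! - 9!/1! + 9!/2! - 9!/3! + 9!/4! - 9!/5! + 9!/6! - 9!/7! + 9!/8! - 9!/9!
= 362880 - 362880 + 181440 - 60480 + 15120 - 3024 + 504 - 72 + 9 - 1
= 133496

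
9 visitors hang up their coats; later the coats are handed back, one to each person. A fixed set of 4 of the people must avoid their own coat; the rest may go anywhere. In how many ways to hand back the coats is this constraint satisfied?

Let A_j be the event that the j-th constrained one is fixed. By inclusion-exclusion over the 4 events:
Σ_{j=0}^{4} (-1)^j C(4,j)(9-j)!
= C(4,0)·9! - C(4,1)·8! + C(4,2)·7! - C(4,3)·6! + C(4,4)·5!
= 362880 - 161280 + 30240 - 2880 + 120
= 229080

229080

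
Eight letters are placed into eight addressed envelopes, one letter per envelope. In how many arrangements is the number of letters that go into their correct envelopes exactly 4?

630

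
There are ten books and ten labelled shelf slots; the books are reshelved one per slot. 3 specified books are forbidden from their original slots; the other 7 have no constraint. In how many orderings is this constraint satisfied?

Inclusion-exclusion on the 3 forbidden self-matches:
Σ_{j=0}^{3} (-1)^j C(3,j)(10-j)!
= C(3,0)·10! - C(3,1)·9! + C(3,2)·8! - C(3,3)·7!
= 3628800 - 1088640 + 120960 - 5040
= 2656080

2656080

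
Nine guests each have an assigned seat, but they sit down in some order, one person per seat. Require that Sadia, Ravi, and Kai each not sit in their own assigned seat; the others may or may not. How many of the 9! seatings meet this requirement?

Inclusion-exclusion on the 3 forbidden self-matches:
Σ_{j=0}^{3} (-1)^j C(3,j)(9-j)!
= C(3,0)·9! - C(3,1)·8! + C(3,2)·7! - C(3,3)·6!
= 362880 - 120960 + 15120 - 720
= 256320

256320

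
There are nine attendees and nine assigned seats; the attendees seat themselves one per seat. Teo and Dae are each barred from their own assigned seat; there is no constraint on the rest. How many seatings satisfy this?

Inclusion-exclusion on the 2 forbidden self-matches:
Σ_{j=0}^{2} (-1)^j C(2,j)(9-j)!
= C(2,0)·9! - C(2,1)·8! + C(2,2)·7!
= 362880 - 80640 + 5040
= 287280

287280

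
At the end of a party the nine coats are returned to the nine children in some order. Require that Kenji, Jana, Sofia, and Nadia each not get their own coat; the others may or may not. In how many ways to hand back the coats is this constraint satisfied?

Inclusion-exclusion on the 4 forbidden self-matches:
Σ_{j=0}^{4} (-1)^j C(4,j)(9-j)!
= C(4,0)·9! - C(4,1)·8! + C(4,2)·7! - C(4,3)·6! + C(4,4)·5!
= 362880 - 161280 + 30240 - 2880 + 120
= 229080

229080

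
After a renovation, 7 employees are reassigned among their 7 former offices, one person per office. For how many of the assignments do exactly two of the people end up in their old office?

924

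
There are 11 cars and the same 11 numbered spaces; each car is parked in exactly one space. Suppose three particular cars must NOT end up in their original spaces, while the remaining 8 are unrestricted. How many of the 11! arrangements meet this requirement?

Inclusion-exclusion on the 3 forbidden self-matches:
Σ_{j=0}^{3} (-1)^j C(3,j)(11-j)!
= C(3,0)·11! - C(3,1)·10! + C(3,2)·9! - C(3,3)·8!
= 39916800 - 10886400 + 1088640 - 40320
= 30078720

30078720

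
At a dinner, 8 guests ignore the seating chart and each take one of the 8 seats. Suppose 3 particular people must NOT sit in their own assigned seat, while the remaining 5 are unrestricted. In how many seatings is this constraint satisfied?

27240

Inclusion-exclusion on the 3 forbidden self-matches:
Σ_{j=0}^{3} (-1)^j C(3,j)(8-j)!
= C(3,0)·8! - C(3,1)·7! + C(3,2)·6! - C(3,3)·5!
= 40320 - 15120 + 2160 - 120
= 27240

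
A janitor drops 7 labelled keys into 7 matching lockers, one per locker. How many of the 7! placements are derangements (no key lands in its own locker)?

The subfactorial !7 = [7!/e] (nearest integer).
7! = 5040, and 5040/e ≈ 1854.11, so !7 = 1854.

1854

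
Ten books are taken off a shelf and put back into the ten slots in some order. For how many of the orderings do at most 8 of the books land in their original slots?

Sum C(10,i)·!(10-i) for i = 0..8:
  i=0: C(10,0)·!10 = 1·1334961 = 1334961
  i=1: C(10,1)·!9 = 10·133496 = 1334960
  i=2: C(10,2)·!8 = 45·14833 = 667485
  i=3: C(10,3)·!7 = 120·1854 = 222480
  i=4: C(10,4)·!6 = 210·265 = 55650
  i=5: C(10,5)·!5 = 252·44 = 11088
  i=6: C(10,6)·!4 = 210·9 = 1890
  i=7: C(10,7)·!3 = 120·2 = 240
  i=8: C(10,8)·!2 = 45·1 = 45
Total = 3628799.

3628799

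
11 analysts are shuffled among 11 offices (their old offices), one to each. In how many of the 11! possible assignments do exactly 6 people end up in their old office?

20328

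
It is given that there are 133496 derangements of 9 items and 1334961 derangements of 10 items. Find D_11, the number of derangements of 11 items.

14684570

D_11 = (11-1)·(D_10 + D_9) = 10·(1334961 + 133496) = 10·1468457 = 14684570.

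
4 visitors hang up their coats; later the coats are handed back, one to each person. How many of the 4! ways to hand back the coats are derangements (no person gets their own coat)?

9

Use !n = (n-1)(!(n-1) + !(n-2)).
!4 = 3·(2 + 1) = 3·3 = 9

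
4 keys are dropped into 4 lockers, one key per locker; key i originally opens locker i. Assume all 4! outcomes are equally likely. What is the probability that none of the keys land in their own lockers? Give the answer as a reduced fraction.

Favorable outcomes: !4 = 9.
Total outcomes: 4! = 24.
Probability = 9/24 = 3/8.

3/8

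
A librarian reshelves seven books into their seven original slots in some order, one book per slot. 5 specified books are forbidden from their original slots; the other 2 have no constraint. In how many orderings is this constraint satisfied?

2428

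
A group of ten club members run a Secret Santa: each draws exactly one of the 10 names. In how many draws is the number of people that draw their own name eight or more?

# with exactly i fixed is C(10,i)·!(10-i); sum over i=8..10:
  i=8: C(10,8)·!2 = 45·1 = 45
  i=9: C(10,9)·!1 = 10·0 = 0
  i=10: C(10,10)·!0 = 1·1 = 1
Total = 46.

46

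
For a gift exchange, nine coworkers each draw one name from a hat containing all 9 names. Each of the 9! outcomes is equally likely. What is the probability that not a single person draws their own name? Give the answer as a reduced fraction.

Favorable outcomes: !9 = 133496.
Total outcomes: 9! = 362880.
Probability = 133496/362880 = 16687/45360.

16687/45360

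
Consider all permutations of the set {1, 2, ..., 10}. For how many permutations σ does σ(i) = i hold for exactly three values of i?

222480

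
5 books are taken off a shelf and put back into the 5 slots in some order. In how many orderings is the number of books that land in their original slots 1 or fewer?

89

Sum C(5,i)·!(5-i) for i = 0..1:
  i=0: C(5,0)·!5 = 1·44 = 44
  i=1: C(5,1)·!4 = 5·9 = 45
Total = 89.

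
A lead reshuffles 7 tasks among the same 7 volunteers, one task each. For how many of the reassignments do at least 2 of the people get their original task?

1331

Sum C(7,i)·!(7-i) for i = 2..7:
  i=2: C(7,2)·!5 = 21·44 = 924
  i=3: C(7,3)·!4 = 35·9 = 315
  i=4: C(7,4)·!3 = 35·2 = 70
  i=5: C(7,5)·!2 = 21·1 = 21
  i=6: C(7,6)·!1 = 7·0 = 0
  i=7: C(7,7)·!0 = 1·1 = 1
Total = 1331.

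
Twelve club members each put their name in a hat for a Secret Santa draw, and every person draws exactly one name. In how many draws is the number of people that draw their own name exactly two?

88107426

Pick the 2 fixed positions: C(12,2) = 66 ways.
The remaining 10 must be deranged: !10 = 1334961.
Total: 66 × 1334961 = 88107426.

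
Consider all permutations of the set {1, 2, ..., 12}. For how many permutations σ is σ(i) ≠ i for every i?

176214841

Recurrence: !12 = 12·!11 + (-1)^12.
!12 = 12·14684570 + 1 = 176214841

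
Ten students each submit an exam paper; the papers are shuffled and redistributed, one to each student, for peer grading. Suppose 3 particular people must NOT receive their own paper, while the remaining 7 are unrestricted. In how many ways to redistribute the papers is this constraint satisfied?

2656080

Inclusion-exclusion on the 3 forbidden self-matches:
Σ_{j=0}^{3} (-1)^j C(3,j)(10-j)!
= C(3,0)·10! - C(3,1)·9! + C(3,2)·8! - C(3,3)·7!
= 3628800 - 1088640 + 120960 - 5040
= 2656080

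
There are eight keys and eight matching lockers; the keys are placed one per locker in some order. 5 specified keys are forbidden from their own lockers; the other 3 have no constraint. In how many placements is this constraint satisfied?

Let A_j be the event that the j-th constrained one is fixed. By inclusion-exclusion over the 5 events:
Σ_{j=0}^{5} (-1)^j C(5,j)(8-j)!
= C(5,0)·8! - C(5,1)·7! + C(5,2)·6! - C(5,3)·5! + C(5,4)·4! - C(5,5)·3!
= 40320 - 25200 + 7200 - 1200 + 120 - 6
= 21234

21234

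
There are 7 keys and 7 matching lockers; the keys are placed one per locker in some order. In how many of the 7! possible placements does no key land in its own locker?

!7 is the nearest integer to 7!/e.
7! = 5040, and 5040/e ≈ 1854.11, so !7 = 1854.

1854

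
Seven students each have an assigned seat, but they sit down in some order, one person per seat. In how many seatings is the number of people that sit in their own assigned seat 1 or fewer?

3709

# with exactly i fixed is C(7,i)·!(7-i); sum over i=0..1:
  i=0: C(7,0)·!7 = 1·1854 = 1854
  i=1: C(7,1)·!6 = 7·265 = 1855
Total = 3709.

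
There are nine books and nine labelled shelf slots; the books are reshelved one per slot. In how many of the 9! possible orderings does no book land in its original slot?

133496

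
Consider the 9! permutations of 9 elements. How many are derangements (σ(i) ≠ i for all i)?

Recurrence: !9 = 8·(!8 + !7).
!9 = 8·(14833 + 1854) = 8·16687 = 133496

133496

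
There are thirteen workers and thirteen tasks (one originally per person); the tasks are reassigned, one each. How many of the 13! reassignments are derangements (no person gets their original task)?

By inclusion-exclusion, !13 = Σ (-1)^k · 13!/k! for k=0..13
= 13! - 13!/1! + 13!/2! - 13!/3! + 13!/4! - 13!/5! + 13!/6! - 13!/7! + 13!/8! - 13!/9! + 13!/10! - 13!/11! + 13!/12! - 13!/13!
= 6227020800 - 6227020800 + 3113510400 - 1037836800 + 259459200 - 51891840 + 8648640 - 1235520 + 154440 - 17160 + 1716 - 156 + 13 - 1
= 2290792932

2290792932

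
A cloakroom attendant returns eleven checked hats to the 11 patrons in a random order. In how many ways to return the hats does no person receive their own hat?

!11 = 11! · Σ_{k=0}^{11} (-1)^k/k!
= 11! - 11!/1! + 11!/2! - 11!/3! + 11!/4! - 11!/5! + 11!/6! - 11!/7! + 11!/8! - 11!/9! + 11!/10! - 11!/11!
= 39916800 - 39916800 + 19958400 - 6652800 + 1663200 - 332640 + 55440 - 7920 + 990 - 110 + 11 - 1
= 14684570

14684570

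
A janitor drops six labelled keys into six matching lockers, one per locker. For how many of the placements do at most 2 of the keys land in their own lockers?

# with exactly i fixed is C(6,i)·!(6-i); sum over i=0..2:
  i=0: C(6,0)·!6 = 1·265 = 265
  i=1: C(6,1)·!5 = 6·44 = 264
  i=2: C(6,2)·!4 = 15·9 = 135
Total = 664.

664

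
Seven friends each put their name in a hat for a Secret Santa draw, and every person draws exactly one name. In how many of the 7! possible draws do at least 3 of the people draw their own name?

# with exactly i fixed is C(7,i)·!(7-i); sum over i=3..7:
  i=3: C(7,3)·!4 = 35·9 = 315
  i=4: C(7,4)·!3 = 35·2 = 70
  i=5: C(7,5)·!2 = 21·1 = 21
  i=6: C(7,6)·!1 = 7·0 = 0
  i=7: C(7,7)·!0 = 1·1 = 1
Total = 407.

407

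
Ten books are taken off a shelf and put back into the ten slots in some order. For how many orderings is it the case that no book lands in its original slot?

1334961

The number of derangements of 10 is !10 = Σ_{k=0}^{10} (-1)^k·10!/k!
= 10! - 10!/1! + 10!/2! - 10!/3! + 10!/4! - 10!/5! + 10!/6! - 10!/7! + 10!/8! - 10!/9! + 10!/10!
= 3628800 - 3628800 + 1814400 - 604800 + 151200 - 30240 + 5040 - 720 + 90 - 10 + 1
= 1334961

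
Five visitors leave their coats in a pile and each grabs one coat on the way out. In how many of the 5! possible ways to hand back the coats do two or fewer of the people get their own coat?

109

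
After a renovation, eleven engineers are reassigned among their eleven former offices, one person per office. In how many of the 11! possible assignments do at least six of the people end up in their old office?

23684

Sum C(11,i)·!(11-i) for i = 6..11:
  i=6: C(11,6)·!5 = 462·44 = 20328
  i=7: C(11,7)·!4 = 330·9 = 2970
  i=8: C(11,8)·!3 = 165·2 = 330
  i=9: C(11,9)·!2 = 55·1 = 55
  i=10: C(11,10)·!1 = 11·0 = 0
  i=11: C(11,11)·!0 = 1·1 = 1
Total = 23684.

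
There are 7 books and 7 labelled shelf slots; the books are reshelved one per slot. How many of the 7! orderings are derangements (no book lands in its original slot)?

1854

Recurrence: !7 = 7·!6 + (-1)^7.
!7 = 7·265 - 1 = 1854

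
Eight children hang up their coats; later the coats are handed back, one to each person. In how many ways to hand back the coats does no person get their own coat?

Recurrence: !8 = 7·(!7 + !6).
!8 = 7·(1854 + 265) = 7·2119 = 14833

14833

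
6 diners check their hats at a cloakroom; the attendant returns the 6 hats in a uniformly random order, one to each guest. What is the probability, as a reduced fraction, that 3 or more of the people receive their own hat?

Favorable outcomes: Σ_{i≥3} C(6,i)·!(6-i) = 20·2 + 15·1 + 6·0 + 1·1 = 56.
Total outcomes: 6! = 720.
Probability = 56/720 = 7/90.

7/90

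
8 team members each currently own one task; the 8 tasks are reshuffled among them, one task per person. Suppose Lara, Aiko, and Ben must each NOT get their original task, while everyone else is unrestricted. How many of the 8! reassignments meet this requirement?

27240

Let A_j be the event that the j-th constrained one is fixed. By inclusion-exclusion over the 3 events:
Σ_{j=0}^{3} (-1)^j C(3,j)(8-j)!
= C(3,0)·8! - C(3,1)·7! + C(3,2)·6! - C(3,3)·5!
= 40320 - 15120 + 2160 - 120
= 27240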